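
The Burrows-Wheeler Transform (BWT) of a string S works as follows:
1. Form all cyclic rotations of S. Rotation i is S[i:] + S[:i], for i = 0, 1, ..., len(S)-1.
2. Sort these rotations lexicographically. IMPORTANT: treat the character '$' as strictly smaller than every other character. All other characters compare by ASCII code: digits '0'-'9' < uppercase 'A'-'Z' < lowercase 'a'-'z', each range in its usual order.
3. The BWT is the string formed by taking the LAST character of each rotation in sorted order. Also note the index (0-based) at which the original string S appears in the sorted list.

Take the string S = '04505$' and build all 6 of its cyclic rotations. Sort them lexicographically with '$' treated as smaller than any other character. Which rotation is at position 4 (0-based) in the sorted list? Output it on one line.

All 6 rotations (rotation i = S[i:]+S[:i]):
  rot[0] = 04505$
  rot[1] = 4505$0
  rot[2] = 505$04
  rot[3] = 05$045
  rot[4] = 5$0450
  rot[5] = $04505
Sorted (with $ < everything):
  sorted[0] = $04505
  sorted[1] = 04505$
  sorted[2] = 05$045
  sorted[3] = 4505$0
  sorted[4] = 5$0450
  sorted[5] = 505$04
sorted[4] = 5$0450

Answer: 5$0450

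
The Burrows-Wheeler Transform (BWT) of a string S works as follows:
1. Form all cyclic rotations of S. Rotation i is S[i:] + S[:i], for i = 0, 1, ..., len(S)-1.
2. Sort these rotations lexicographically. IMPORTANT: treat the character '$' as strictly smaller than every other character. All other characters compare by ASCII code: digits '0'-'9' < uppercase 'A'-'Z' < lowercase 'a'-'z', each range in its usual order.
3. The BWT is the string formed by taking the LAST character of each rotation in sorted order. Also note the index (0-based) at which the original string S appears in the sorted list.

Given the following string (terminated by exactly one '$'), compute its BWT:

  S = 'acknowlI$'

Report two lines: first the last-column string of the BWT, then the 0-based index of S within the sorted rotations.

All 9 rotations (rotation i = S[i:]+S[:i]):
  rot[0] = acknowlI$
  rot[1] = cknowlI$a
  rot[2] = knowlI$ac
  rot[3] = nowlI$ack
  rot[4] = owlI$ackn
  rot[5] = wlI$ackno
  rot[6] = lI$acknow
  rot[7] = I$acknowl
  rot[8] = $acknowlI
Sorted (with $ < everything):
  sorted[0] = $acknowlI  (last char: 'I')
  sorted[1] = I$acknowl  (last char: 'l')
  sorted[2] = acknowlI$  (last char: '$')
  sorted[3] = cknowlI$a  (last char: 'a')
  sorted[4] = knowlI$ac  (last char: 'c')
  sorted[5] = lI$acknow  (last char: 'w')
  sorted[6] = nowlI$ack  (last char: 'k')
  sorted[7] = owlI$ackn  (last char: 'n')
  sorted[8] = wlI$ackno  (last char: 'o')
Last column: Il$acwkno
Original string S is at sorted index 2

Answer: Il$acwkno
2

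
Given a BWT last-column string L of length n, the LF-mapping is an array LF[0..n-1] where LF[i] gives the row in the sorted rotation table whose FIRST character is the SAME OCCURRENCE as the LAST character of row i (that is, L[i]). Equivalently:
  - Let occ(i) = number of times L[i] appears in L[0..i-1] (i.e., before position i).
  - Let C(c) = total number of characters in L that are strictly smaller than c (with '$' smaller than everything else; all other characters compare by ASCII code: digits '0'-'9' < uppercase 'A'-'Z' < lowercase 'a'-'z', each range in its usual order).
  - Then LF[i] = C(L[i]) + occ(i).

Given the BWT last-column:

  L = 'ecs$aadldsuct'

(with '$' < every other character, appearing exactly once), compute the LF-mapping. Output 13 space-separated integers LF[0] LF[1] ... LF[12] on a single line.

Answer: 7 3 9 0 1 2 5 8 6 10 12 4 11

Derivation:
Char counts: '$':1, 'a':2, 'c':2, 'd':2, 'e':1, 'l':1, 's':2, 't':1, 'u':1
C (first-col start): C('$')=0, C('a')=1, C('c')=3, C('d')=5, C('e')=7, C('l')=8, C('s')=9, C('t')=11, C('u')=12
L[0]='e': occ=0, LF[0]=C('e')+0=7+0=7
L[1]='c': occ=0, LF[1]=C('c')+0=3+0=3
L[2]='s': occ=0, LF[2]=C('s')+0=9+0=9
L[3]='$': occ=0, LF[3]=C('$')+0=0+0=0
L[4]='a': occ=0, LF[4]=C('a')+0=1+0=1
L[5]='a': occ=1, LF[5]=C('a')+1=1+1=2
L[6]='d': occ=0, LF[6]=C('d')+0=5+0=5
L[7]='l': occ=0, LF[7]=C('l')+0=8+0=8
L[8]='d': occ=1, LF[8]=C('d')+1=5+1=6
L[9]='s': occ=1, LF[9]=C('s')+1=9+1=10
L[10]='u': occ=0, LF[10]=C('u')+0=12+0=12
L[11]='c': occ=1, LF[11]=C('c')+1=3+1=4
L[12]='t': occ=0, LF[12]=C('t')+0=11+0=11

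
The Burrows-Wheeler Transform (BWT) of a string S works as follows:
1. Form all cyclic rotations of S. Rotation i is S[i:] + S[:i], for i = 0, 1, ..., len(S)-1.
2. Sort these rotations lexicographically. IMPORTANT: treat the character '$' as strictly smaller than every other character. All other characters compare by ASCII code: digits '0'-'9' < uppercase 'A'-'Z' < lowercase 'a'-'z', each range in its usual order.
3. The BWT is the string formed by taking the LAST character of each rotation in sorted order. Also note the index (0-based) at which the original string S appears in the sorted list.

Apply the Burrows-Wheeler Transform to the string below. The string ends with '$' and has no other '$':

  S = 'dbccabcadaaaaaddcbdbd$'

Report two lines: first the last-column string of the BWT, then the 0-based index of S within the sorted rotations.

Answer: ddaaaccaaddccbdbba$bda
18

Derivation:
All 22 rotations (rotation i = S[i:]+S[:i]):
  rot[0] = dbccabcadaaaaaddcbdbd$
  rot[1] = bccabcadaaaaaddcbdbd$d
  rot[2] = ccabcadaaaaaddcbdbd$db
  rot[3] = cabcadaaaaaddcbdbd$dbc
  rot[4] = abcadaaaaaddcbdbd$dbcc
  rot[5] = bcadaaaaaddcbdbd$dbcca
  rot[6] = cadaaaaaddcbdbd$dbccab
  rot[7] = adaaaaaddcbdbd$dbccabc
  rot[8] = daaaaaddcbdbd$dbccabca
  rot[9] = aaaaaddcbdbd$dbccabcad
  rot[10] = aaaaddcbdbd$dbccabcada
  rot[11] = aaaddcbdbd$dbccabcadaa
  rot[12] = aaddcbdbd$dbccabcadaaa
  rot[13] = addcbdbd$dbccabcadaaaa
  rot[14] = ddcbdbd$dbccabcadaaaaa
  rot[15] = dcbdbd$dbccabcadaaaaad
  rot[16] = cbdbd$dbccabcadaaaaadd
  rot[17] = bdbd$dbccabcadaaaaaddc
  rot[18] = dbd$dbccabcadaaaaaddcb
  rot[19] = bd$dbccabcadaaaaaddcbd
  rot[20] = d$dbccabcadaaaaaddcbdb
  rot[21] = $dbccabcadaaaaaddcbdbd
Sorted (with $ < everything):
  sorted[0] = $dbccabcadaaaaaddcbdbd  (last char: 'd')
  sorted[1] = aaaaaddcbdbd$dbccabcad  (last char: 'd')
  sorted[2] = aaaaddcbdbd$dbccabcada  (last char: 'a')
  sorted[3] = aaaddcbdbd$dbccabcadaa  (last char: 'a')
  sorted[4] = aaddcbdbd$dbccabcadaaa  (last char: 'a')
  sorted[5] = abcadaaaaaddcbdbd$dbcc  (last char: 'c')
  sorted[6] = adaaaaaddcbdbd$dbccabc  (last char: 'c')
  sorted[7] = addcbdbd$dbccabcadaaaa  (last char: 'a')
  sorted[8] = bcadaaaaaddcbdbd$dbcca  (last char: 'a')
  sorted[9] = bccabcadaaaaaddcbdbd$d  (last char: 'd')
  sorted[10] = bd$dbccabcadaaaaaddcbd  (last char: 'd')
  sorted[11] = bdbd$dbccabcadaaaaaddc  (last char: 'c')
  sorted[12] = cabcadaaaaaddcbdbd$dbc  (last char: 'c')
  sorted[13] = cadaaaaaddcbdbd$dbccab  (last char: 'b')
  sorted[14] = cbdbd$dbccabcadaaaaadd  (last char: 'd')
  sorted[15] = ccabcadaaaaaddcbdbd$db  (last char: 'b')
  sorted[16] = d$dbccabcadaaaaaddcbdb  (last char: 'b')
  sorted[17] = daaaaaddcbdbd$dbccabca  (last char: 'a')
  sorted[18] = dbccabcadaaaaaddcbdbd$  (last char: '$')
  sorted[19] = dbd$dbccabcadaaaaaddcb  (last char: 'b')
  sorted[20] = dcbdbd$dbccabcadaaaaad  (last char: 'd')
  sorted[21] = ddcbdbd$dbccabcadaaaaa  (last char: 'a')
Last column: ddaaaccaaddccbdbba$bda
Original string S is at sorted index 18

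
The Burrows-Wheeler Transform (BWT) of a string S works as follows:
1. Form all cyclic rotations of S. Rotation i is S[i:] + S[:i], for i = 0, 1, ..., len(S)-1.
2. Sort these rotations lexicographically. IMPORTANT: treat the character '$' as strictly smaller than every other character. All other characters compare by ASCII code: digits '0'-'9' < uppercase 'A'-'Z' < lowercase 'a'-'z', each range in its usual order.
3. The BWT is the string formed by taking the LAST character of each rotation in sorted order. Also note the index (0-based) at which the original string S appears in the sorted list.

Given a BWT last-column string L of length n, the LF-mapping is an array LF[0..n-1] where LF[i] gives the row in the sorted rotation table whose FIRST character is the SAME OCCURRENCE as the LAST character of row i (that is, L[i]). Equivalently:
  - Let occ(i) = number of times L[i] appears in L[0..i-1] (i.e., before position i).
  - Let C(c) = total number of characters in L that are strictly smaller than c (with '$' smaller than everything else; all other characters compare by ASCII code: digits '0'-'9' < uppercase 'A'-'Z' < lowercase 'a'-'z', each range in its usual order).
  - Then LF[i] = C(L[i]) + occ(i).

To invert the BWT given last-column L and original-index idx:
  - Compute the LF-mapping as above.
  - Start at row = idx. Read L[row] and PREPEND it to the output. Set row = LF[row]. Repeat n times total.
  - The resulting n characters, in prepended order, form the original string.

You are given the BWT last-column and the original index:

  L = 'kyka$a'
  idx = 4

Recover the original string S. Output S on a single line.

Answer: kayak$

Derivation:
LF mapping: 3 5 4 1 0 2
Walk LF starting at row 4, prepending L[row]:
  step 1: row=4, L[4]='$', prepend. Next row=LF[4]=0
  step 2: row=0, L[0]='k', prepend. Next row=LF[0]=3
  step 3: row=3, L[3]='a', prepend. Next row=LF[3]=1
  step 4: row=1, L[1]='y', prepend. Next row=LF[1]=5
  step 5: row=5, L[5]='a', prepend. Next row=LF[5]=2
  step 6: row=2, L[2]='k', prepend. Next row=LF[2]=4
Reversed output: kayak$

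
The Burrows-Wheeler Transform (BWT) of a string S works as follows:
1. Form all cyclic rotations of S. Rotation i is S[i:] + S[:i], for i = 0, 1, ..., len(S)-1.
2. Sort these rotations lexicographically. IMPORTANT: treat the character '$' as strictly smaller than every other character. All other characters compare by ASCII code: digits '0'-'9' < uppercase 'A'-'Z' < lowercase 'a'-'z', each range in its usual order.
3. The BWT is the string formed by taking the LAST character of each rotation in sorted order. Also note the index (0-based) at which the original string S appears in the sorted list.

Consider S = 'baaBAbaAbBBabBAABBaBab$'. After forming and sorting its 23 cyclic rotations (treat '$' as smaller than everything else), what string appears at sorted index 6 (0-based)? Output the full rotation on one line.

All 23 rotations (rotation i = S[i:]+S[:i]):
  rot[0] = baaBAbaAbBBabBAABBaBab$
  rot[1] = aaBAbaAbBBabBAABBaBab$b
  rot[2] = aBAbaAbBBabBAABBaBab$ba
  rot[3] = BAbaAbBBabBAABBaBab$baa
  rot[4] = AbaAbBBabBAABBaBab$baaB
  rot[5] = baAbBBabBAABBaBab$baaBA
  rot[6] = aAbBBabBAABBaBab$baaBAb
  rot[7] = AbBBabBAABBaBab$baaBAba
  rot[8] = bBBabBAABBaBab$baaBAbaA
  rot[9] = BBabBAABBaBab$baaBAbaAb
  rot[10] = BabBAABBaBab$baaBAbaAbB
  rot[11] = abBAABBaBab$baaBAbaAbBB
  rot[12] = bBAABBaBab$baaBAbaAbBBa
  rot[13] = BAABBaBab$baaBAbaAbBBab
  rot[14] = AABBaBab$baaBAbaAbBBabB
  rot[15] = ABBaBab$baaBAbaAbBBabBA
  rot[16] = BBaBab$baaBAbaAbBBabBAA
  rot[17] = BaBab$baaBAbaAbBBabBAAB
  rot[18] = aBab$baaBAbaAbBBabBAABB
  rot[19] = Bab$baaBAbaAbBBabBAABBa
  rot[20] = ab$baaBAbaAbBBabBAABBaB
  rot[21] = b$baaBAbaAbBBabBAABBaBa
  rot[22] = $baaBAbaAbBBabBAABBaBab
Sorted (with $ < everything):
  sorted[0] = $baaBAbaAbBBabBAABBaBab
  sorted[1] = AABBaBab$baaBAbaAbBBabB
  sorted[2] = ABBaBab$baaBAbaAbBBabBA
  sorted[3] = AbBBabBAABBaBab$baaBAba
  sorted[4] = AbaAbBBabBAABBaBab$baaB
  sorted[5] = BAABBaBab$baaBAbaAbBBab
  sorted[6] = BAbaAbBBabBAABBaBab$baa
  sorted[7] = BBaBab$baaBAbaAbBBabBAA
  sorted[8] = BBabBAABBaBab$baaBAbaAb
  sorted[9] = BaBab$baaBAbaAbBBabBAAB
  sorted[10] = Bab$baaBAbaAbBBabBAABBa
  sorted[11] = BabBAABBaBab$baaBAbaAbB
  sorted[12] = aAbBBabBAABBaBab$baaBAb
  sorted[13] = aBAbaAbBBabBAABBaBab$ba
  sorted[14] = aBab$baaBAbaAbBBabBAABB
  sorted[15] = aaBAbaAbBBabBAABBaBab$b
  sorted[16] = ab$baaBAbaAbBBabBAABBaB
  sorted[17] = abBAABBaBab$baaBAbaAbBB
  sorted[18] = b$baaBAbaAbBBabBAABBaBa
  sorted[19] = bBAABBaBab$baaBAbaAbBBa
  sorted[20] = bBBabBAABBaBab$baaBAbaA
  sorted[21] = baAbBBabBAABBaBab$baaBA
  sorted[22] = baaBAbaAbBBabBAABBaBab$
sorted[6] = BAbaAbBBabBAABBaBab$baa

Answer: BAbaAbBBabBAABBaBab$baa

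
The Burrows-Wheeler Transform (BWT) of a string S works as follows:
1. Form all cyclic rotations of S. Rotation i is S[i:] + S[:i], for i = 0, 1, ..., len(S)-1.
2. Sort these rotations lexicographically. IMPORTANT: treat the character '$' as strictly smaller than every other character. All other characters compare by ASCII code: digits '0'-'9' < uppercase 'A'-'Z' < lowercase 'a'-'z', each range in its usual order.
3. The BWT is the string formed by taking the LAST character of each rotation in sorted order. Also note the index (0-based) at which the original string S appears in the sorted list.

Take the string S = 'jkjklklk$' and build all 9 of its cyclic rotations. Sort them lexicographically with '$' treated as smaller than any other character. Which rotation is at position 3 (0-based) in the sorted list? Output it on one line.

Answer: k$jkjklkl

Derivation:
All 9 rotations (rotation i = S[i:]+S[:i]):
  rot[0] = jkjklklk$
  rot[1] = kjklklk$j
  rot[2] = jklklk$jk
  rot[3] = klklk$jkj
  rot[4] = lklk$jkjk
  rot[5] = klk$jkjkl
  rot[6] = lk$jkjklk
  rot[7] = k$jkjklkl
  rot[8] = $jkjklklk
Sorted (with $ < everything):
  sorted[0] = $jkjklklk
  sorted[1] = jkjklklk$
  sorted[2] = jklklk$jk
  sorted[3] = k$jkjklkl
  sorted[4] = kjklklk$j
  sorted[5] = klk$jkjkl
  sorted[6] = klklk$jkj
  sorted[7] = lk$jkjklk
  sorted[8] = lklk$jkjk
sorted[3] = k$jkjklkl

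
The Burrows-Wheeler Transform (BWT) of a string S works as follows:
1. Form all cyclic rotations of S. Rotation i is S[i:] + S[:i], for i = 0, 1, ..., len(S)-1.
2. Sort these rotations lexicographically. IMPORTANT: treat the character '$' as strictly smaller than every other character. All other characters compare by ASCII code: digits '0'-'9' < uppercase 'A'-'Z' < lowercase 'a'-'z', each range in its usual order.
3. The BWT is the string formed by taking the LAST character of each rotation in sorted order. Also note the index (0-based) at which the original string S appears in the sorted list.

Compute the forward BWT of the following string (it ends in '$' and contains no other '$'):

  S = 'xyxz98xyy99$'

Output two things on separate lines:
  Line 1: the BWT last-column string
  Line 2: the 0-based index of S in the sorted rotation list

All 12 rotations (rotation i = S[i:]+S[:i]):
  rot[0] = xyxz98xyy99$
  rot[1] = yxz98xyy99$x
  rot[2] = xz98xyy99$xy
  rot[3] = z98xyy99$xyx
  rot[4] = 98xyy99$xyxz
  rot[5] = 8xyy99$xyxz9
  rot[6] = xyy99$xyxz98
  rot[7] = yy99$xyxz98x
  rot[8] = y99$xyxz98xy
  rot[9] = 99$xyxz98xyy
  rot[10] = 9$xyxz98xyy9
  rot[11] = $xyxz98xyy99
Sorted (with $ < everything):
  sorted[0] = $xyxz98xyy99  (last char: '9')
  sorted[1] = 8xyy99$xyxz9  (last char: '9')
  sorted[2] = 9$xyxz98xyy9  (last char: '9')
  sorted[3] = 98xyy99$xyxz  (last char: 'z')
  sorted[4] = 99$xyxz98xyy  (last char: 'y')
  sorted[5] = xyxz98xyy99$  (last char: '$')
  sorted[6] = xyy99$xyxz98  (last char: '8')
  sorted[7] = xz98xyy99$xy  (last char: 'y')
  sorted[8] = y99$xyxz98xy  (last char: 'y')
  sorted[9] = yxz98xyy99$x  (last char: 'x')
  sorted[10] = yy99$xyxz98x  (last char: 'x')
  sorted[11] = z98xyy99$xyx  (last char: 'x')
Last column: 999zy$8yyxxx
Original string S is at sorted index 5

Answer: 999zy$8yyxxx
5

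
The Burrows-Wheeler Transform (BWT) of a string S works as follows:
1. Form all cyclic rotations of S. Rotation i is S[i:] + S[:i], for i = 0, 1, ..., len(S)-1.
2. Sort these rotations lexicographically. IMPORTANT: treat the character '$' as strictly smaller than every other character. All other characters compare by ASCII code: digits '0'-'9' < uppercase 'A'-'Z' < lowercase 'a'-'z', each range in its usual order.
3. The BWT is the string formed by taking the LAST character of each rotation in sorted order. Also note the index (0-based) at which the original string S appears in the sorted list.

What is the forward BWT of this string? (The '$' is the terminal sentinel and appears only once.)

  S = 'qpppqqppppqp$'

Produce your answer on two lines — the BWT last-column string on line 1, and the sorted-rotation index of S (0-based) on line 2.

All 13 rotations (rotation i = S[i:]+S[:i]):
  rot[0] = qpppqqppppqp$
  rot[1] = pppqqppppqp$q
  rot[2] = ppqqppppqp$qp
  rot[3] = pqqppppqp$qpp
  rot[4] = qqppppqp$qppp
  rot[5] = qppppqp$qpppq
  rot[6] = ppppqp$qpppqq
  rot[7] = pppqp$qpppqqp
  rot[8] = ppqp$qpppqqpp
  rot[9] = pqp$qpppqqppp
  rot[10] = qp$qpppqqpppp
  rot[11] = p$qpppqqppppq
  rot[12] = $qpppqqppppqp
Sorted (with $ < everything):
  sorted[0] = $qpppqqppppqp  (last char: 'p')
  sorted[1] = p$qpppqqppppq  (last char: 'q')
  sorted[2] = ppppqp$qpppqq  (last char: 'q')
  sorted[3] = pppqp$qpppqqp  (last char: 'p')
  sorted[4] = pppqqppppqp$q  (last char: 'q')
  sorted[5] = ppqp$qpppqqpp  (last char: 'p')
  sorted[6] = ppqqppppqp$qp  (last char: 'p')
  sorted[7] = pqp$qpppqqppp  (last char: 'p')
  sorted[8] = pqqppppqp$qpp  (last char: 'p')
  sorted[9] = qp$qpppqqpppp  (last char: 'p')
  sorted[10] = qppppqp$qpppq  (last char: 'q')
  sorted[11] = qpppqqppppqp$  (last char: '$')
  sorted[12] = qqppppqp$qppp  (last char: 'p')
Last column: pqqpqpppppq$p
Original string S is at sorted index 11

Answer: pqqpqpppppq$p
11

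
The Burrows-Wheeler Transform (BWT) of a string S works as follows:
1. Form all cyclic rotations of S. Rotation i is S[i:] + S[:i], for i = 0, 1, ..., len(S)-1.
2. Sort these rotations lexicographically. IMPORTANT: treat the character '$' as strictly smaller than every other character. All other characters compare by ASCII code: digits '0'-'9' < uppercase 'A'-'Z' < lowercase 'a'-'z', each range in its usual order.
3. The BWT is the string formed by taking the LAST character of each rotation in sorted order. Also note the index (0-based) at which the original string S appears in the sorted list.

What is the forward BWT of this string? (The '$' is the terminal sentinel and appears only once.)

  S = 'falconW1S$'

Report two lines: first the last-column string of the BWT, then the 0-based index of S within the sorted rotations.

Answer: SW1nfl$aoc
6

Derivation:
All 10 rotations (rotation i = S[i:]+S[:i]):
  rot[0] = falconW1S$
  rot[1] = alconW1S$f
  rot[2] = lconW1S$fa
  rot[3] = conW1S$fal
  rot[4] = onW1S$falc
  rot[5] = nW1S$falco
  rot[6] = W1S$falcon
  rot[7] = 1S$falconW
  rot[8] = S$falconW1
  rot[9] = $falconW1S
Sorted (with $ < everything):
  sorted[0] = $falconW1S  (last char: 'S')
  sorted[1] = 1S$falconW  (last char: 'W')
  sorted[2] = S$falconW1  (last char: '1')
  sorted[3] = W1S$falcon  (last char: 'n')
  sorted[4] = alconW1S$f  (last char: 'f')
  sorted[5] = conW1S$fal  (last char: 'l')
  sorted[6] = falconW1S$  (last char: '$')
  sorted[7] = lconW1S$fa  (last char: 'a')
  sorted[8] = nW1S$falco  (last char: 'o')
  sorted[9] = onW1S$falc  (last char: 'c')
Last column: SW1nfl$aoc
Original string S is at sorted index 6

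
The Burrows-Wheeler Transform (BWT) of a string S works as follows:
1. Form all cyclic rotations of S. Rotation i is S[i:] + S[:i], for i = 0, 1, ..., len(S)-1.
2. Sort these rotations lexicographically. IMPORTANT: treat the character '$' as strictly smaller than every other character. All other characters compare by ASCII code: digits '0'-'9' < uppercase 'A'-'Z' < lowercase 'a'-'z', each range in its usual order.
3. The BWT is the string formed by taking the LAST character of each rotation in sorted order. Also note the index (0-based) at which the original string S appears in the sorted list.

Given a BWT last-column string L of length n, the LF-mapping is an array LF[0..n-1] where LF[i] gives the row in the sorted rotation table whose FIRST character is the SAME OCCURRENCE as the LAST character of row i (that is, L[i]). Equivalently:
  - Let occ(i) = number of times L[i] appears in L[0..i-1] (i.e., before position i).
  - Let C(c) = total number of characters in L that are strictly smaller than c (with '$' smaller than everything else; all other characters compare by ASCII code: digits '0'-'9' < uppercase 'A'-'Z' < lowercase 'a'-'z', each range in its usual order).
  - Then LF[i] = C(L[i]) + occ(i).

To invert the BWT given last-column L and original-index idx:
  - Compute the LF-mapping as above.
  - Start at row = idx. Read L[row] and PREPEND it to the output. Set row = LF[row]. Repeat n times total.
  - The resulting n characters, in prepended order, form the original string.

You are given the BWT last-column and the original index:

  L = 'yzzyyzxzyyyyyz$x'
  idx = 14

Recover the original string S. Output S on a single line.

LF mapping: 3 11 12 4 5 13 1 14 6 7 8 9 10 15 0 2
Walk LF starting at row 14, prepending L[row]:
  step 1: row=14, L[14]='$', prepend. Next row=LF[14]=0
  step 2: row=0, L[0]='y', prepend. Next row=LF[0]=3
  step 3: row=3, L[3]='y', prepend. Next row=LF[3]=4
  step 4: row=4, L[4]='y', prepend. Next row=LF[4]=5
  step 5: row=5, L[5]='z', prepend. Next row=LF[5]=13
  step 6: row=13, L[13]='z', prepend. Next row=LF[13]=15
  step 7: row=15, L[15]='x', prepend. Next row=LF[15]=2
  step 8: row=2, L[2]='z', prepend. Next row=LF[2]=12
  step 9: row=12, L[12]='y', prepend. Next row=LF[12]=10
  step 10: row=10, L[10]='y', prepend. Next row=LF[10]=8
  step 11: row=8, L[8]='y', prepend. Next row=LF[8]=6
  step 12: row=6, L[6]='x', prepend. Next row=LF[6]=1
  step 13: row=1, L[1]='z', prepend. Next row=LF[1]=11
  step 14: row=11, L[11]='y', prepend. Next row=LF[11]=9
  step 15: row=9, L[9]='y', prepend. Next row=LF[9]=7
  step 16: row=7, L[7]='z', prepend. Next row=LF[7]=14
Reversed output: zyyzxyyyzxzzyyy$

Answer: zyyzxyyyzxzzyyy$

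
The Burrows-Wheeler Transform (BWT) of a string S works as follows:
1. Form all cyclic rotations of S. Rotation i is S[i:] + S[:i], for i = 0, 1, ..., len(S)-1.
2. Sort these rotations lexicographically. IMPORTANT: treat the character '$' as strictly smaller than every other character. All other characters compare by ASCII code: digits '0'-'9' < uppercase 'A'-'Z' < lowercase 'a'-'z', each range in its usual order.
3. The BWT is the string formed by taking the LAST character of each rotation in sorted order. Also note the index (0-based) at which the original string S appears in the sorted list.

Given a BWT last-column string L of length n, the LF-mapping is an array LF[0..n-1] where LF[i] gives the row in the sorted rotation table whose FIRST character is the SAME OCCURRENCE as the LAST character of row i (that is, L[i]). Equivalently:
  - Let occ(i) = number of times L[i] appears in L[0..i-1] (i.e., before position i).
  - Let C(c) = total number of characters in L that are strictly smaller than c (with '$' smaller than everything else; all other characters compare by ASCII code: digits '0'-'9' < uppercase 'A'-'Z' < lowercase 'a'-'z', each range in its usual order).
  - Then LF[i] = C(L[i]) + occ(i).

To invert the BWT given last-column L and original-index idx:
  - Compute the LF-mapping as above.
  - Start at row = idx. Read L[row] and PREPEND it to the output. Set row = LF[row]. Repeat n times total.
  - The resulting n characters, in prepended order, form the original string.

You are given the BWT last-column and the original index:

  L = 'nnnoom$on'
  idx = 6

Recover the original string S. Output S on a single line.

LF mapping: 2 3 4 6 7 1 0 8 5
Walk LF starting at row 6, prepending L[row]:
  step 1: row=6, L[6]='$', prepend. Next row=LF[6]=0
  step 2: row=0, L[0]='n', prepend. Next row=LF[0]=2
  step 3: row=2, L[2]='n', prepend. Next row=LF[2]=4
  step 4: row=4, L[4]='o', prepend. Next row=LF[4]=7
  step 5: row=7, L[7]='o', prepend. Next row=LF[7]=8
  step 6: row=8, L[8]='n', prepend. Next row=LF[8]=5
  step 7: row=5, L[5]='m', prepend. Next row=LF[5]=1
  step 8: row=1, L[1]='n', prepend. Next row=LF[1]=3
  step 9: row=3, L[3]='o', prepend. Next row=LF[3]=6
Reversed output: onmnoonn$

Answer: onmnoonn$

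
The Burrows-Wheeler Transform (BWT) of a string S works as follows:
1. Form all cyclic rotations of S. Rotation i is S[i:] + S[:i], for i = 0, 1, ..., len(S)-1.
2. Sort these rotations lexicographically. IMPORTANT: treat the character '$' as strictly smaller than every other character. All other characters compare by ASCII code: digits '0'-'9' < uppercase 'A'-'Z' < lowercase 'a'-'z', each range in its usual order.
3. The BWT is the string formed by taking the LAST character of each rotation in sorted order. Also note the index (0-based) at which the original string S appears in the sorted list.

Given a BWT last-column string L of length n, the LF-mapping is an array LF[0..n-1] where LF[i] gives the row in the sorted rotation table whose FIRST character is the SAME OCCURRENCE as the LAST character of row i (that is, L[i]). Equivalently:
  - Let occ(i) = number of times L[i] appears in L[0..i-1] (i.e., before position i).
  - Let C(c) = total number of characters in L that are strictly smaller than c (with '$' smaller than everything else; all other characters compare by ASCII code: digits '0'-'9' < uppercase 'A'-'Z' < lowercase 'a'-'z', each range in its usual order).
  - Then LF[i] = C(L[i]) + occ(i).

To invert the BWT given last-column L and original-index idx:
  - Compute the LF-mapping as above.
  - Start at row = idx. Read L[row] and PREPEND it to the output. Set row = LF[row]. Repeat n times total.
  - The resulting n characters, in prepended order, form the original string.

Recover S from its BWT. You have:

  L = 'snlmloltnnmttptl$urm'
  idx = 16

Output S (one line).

LF mapping: 14 8 1 5 2 11 3 15 9 10 6 16 17 12 18 4 0 19 13 7
Walk LF starting at row 16, prepending L[row]:
  step 1: row=16, L[16]='$', prepend. Next row=LF[16]=0
  step 2: row=0, L[0]='s', prepend. Next row=LF[0]=14
  step 3: row=14, L[14]='t', prepend. Next row=LF[14]=18
  step 4: row=18, L[18]='r', prepend. Next row=LF[18]=13
  step 5: row=13, L[13]='p', prepend. Next row=LF[13]=12
  step 6: row=12, L[12]='t', prepend. Next row=LF[12]=17
  step 7: row=17, L[17]='u', prepend. Next row=LF[17]=19
  step 8: row=19, L[19]='m', prepend. Next row=LF[19]=7
  step 9: row=7, L[7]='t', prepend. Next row=LF[7]=15
  step 10: row=15, L[15]='l', prepend. Next row=LF[15]=4
  step 11: row=4, L[4]='l', prepend. Next row=LF[4]=2
  step 12: row=2, L[2]='l', prepend. Next row=LF[2]=1
  step 13: row=1, L[1]='n', prepend. Next row=LF[1]=8
  step 14: row=8, L[8]='n', prepend. Next row=LF[8]=9
  step 15: row=9, L[9]='n', prepend. Next row=LF[9]=10
  step 16: row=10, L[10]='m', prepend. Next row=LF[10]=6
  step 17: row=6, L[6]='l', prepend. Next row=LF[6]=3
  step 18: row=3, L[3]='m', prepend. Next row=LF[3]=5
  step 19: row=5, L[5]='o', prepend. Next row=LF[5]=11
  step 20: row=11, L[11]='t', prepend. Next row=LF[11]=16
Reversed output: tomlmnnnllltmutprts$

Answer: tomlmnnnllltmutprts$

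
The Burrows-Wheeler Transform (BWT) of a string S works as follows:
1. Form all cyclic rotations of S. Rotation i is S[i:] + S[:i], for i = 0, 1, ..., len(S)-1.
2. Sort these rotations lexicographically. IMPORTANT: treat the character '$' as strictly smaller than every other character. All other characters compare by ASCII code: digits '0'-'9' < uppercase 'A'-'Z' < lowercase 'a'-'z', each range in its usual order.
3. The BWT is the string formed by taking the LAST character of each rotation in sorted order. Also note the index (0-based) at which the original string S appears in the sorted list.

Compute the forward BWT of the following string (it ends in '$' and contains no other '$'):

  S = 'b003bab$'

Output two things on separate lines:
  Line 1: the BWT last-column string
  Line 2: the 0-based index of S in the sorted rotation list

All 8 rotations (rotation i = S[i:]+S[:i]):
  rot[0] = b003bab$
  rot[1] = 003bab$b
  rot[2] = 03bab$b0
  rot[3] = 3bab$b00
  rot[4] = bab$b003
  rot[5] = ab$b003b
  rot[6] = b$b003ba
  rot[7] = $b003bab
Sorted (with $ < everything):
  sorted[0] = $b003bab  (last char: 'b')
  sorted[1] = 003bab$b  (last char: 'b')
  sorted[2] = 03bab$b0  (last char: '0')
  sorted[3] = 3bab$b00  (last char: '0')
  sorted[4] = ab$b003b  (last char: 'b')
  sorted[5] = b$b003ba  (last char: 'a')
  sorted[6] = b003bab$  (last char: '$')
  sorted[7] = bab$b003  (last char: '3')
Last column: bb00ba$3
Original string S is at sorted index 6

Answer: bb00ba$3
6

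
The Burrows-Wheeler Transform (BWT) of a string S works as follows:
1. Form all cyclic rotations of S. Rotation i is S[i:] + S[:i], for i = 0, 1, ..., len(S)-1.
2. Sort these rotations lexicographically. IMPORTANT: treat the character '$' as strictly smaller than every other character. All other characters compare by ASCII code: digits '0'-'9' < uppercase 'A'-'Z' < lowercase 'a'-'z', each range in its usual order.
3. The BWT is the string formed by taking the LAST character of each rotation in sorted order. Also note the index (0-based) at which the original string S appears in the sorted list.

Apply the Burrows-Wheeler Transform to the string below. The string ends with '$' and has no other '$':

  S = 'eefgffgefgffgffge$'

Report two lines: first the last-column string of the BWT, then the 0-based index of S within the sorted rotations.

Answer: eg$eggggfffeefffff
2

Derivation:
All 18 rotations (rotation i = S[i:]+S[:i]):
  rot[0] = eefgffgefgffgffge$
  rot[1] = efgffgefgffgffge$e
  rot[2] = fgffgefgffgffge$ee
  rot[3] = gffgefgffgffge$eef
  rot[4] = ffgefgffgffge$eefg
  rot[5] = fgefgffgffge$eefgf
  rot[6] = gefgffgffge$eefgff
  rot[7] = efgffgffge$eefgffg
  rot[8] = fgffgffge$eefgffge
  rot[9] = gffgffge$eefgffgef
  rot[10] = ffgffge$eefgffgefg
  rot[11] = fgffge$eefgffgefgf
  rot[12] = gffge$eefgffgefgff
  rot[13] = ffge$eefgffgefgffg
  rot[14] = fge$eefgffgefgffgf
  rot[15] = ge$eefgffgefgffgff
  rot[16] = e$eefgffgefgffgffg
  rot[17] = $eefgffgefgffgffge
Sorted (with $ < everything):
  sorted[0] = $eefgffgefgffgffge  (last char: 'e')
  sorted[1] = e$eefgffgefgffgffg  (last char: 'g')
  sorted[2] = eefgffgefgffgffge$  (last char: '$')
  sorted[3] = efgffgefgffgffge$e  (last char: 'e')
  sorted[4] = efgffgffge$eefgffg  (last char: 'g')
  sorted[5] = ffge$eefgffgefgffg  (last char: 'g')
  sorted[6] = ffgefgffgffge$eefg  (last char: 'g')
  sorted[7] = ffgffge$eefgffgefg  (last char: 'g')
  sorted[8] = fge$eefgffgefgffgf  (last char: 'f')
  sorted[9] = fgefgffgffge$eefgf  (last char: 'f')
  sorted[10] = fgffge$eefgffgefgf  (last char: 'f')
  sorted[11] = fgffgefgffgffge$ee  (last char: 'e')
  sorted[12] = fgffgffge$eefgffge  (last char: 'e')
  sorted[13] = ge$eefgffgefgffgff  (last char: 'f')
  sorted[14] = gefgffgffge$eefgff  (last char: 'f')
  sorted[15] = gffge$eefgffgefgff  (last char: 'f')
  sorted[16] = gffgefgffgffge$eef  (last char: 'f')
  sorted[17] = gffgffge$eefgffgef  (last char: 'f')
Last column: eg$eggggfffeefffff
Original string S is at sorted index 2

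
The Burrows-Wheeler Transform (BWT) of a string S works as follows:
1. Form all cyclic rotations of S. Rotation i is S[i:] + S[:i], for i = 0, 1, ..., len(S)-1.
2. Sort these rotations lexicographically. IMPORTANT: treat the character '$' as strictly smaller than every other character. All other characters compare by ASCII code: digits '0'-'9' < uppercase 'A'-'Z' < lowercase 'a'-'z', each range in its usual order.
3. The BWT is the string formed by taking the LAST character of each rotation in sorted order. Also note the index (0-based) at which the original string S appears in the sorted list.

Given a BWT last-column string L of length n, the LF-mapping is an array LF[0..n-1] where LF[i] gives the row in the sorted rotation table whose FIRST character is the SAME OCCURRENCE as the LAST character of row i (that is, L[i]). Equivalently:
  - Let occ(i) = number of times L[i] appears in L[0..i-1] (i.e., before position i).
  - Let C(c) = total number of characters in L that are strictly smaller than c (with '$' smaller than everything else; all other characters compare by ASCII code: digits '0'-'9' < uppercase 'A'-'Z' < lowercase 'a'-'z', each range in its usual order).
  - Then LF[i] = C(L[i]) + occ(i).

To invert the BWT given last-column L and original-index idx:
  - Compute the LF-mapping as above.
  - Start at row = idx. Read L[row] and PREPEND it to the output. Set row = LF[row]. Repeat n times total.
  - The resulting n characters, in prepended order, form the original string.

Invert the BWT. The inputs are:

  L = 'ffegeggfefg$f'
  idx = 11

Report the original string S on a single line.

LF mapping: 4 5 1 9 2 10 11 6 3 7 12 0 8
Walk LF starting at row 11, prepending L[row]:
  step 1: row=11, L[11]='$', prepend. Next row=LF[11]=0
  step 2: row=0, L[0]='f', prepend. Next row=LF[0]=4
  step 3: row=4, L[4]='e', prepend. Next row=LF[4]=2
  step 4: row=2, L[2]='e', prepend. Next row=LF[2]=1
  step 5: row=1, L[1]='f', prepend. Next row=LF[1]=5
  step 6: row=5, L[5]='g', prepend. Next row=LF[5]=10
  step 7: row=10, L[10]='g', prepend. Next row=LF[10]=12
  step 8: row=12, L[12]='f', prepend. Next row=LF[12]=8
  step 9: row=8, L[8]='e', prepend. Next row=LF[8]=3
  step 10: row=3, L[3]='g', prepend. Next row=LF[3]=9
  step 11: row=9, L[9]='f', prepend. Next row=LF[9]=7
  step 12: row=7, L[7]='f', prepend. Next row=LF[7]=6
  step 13: row=6, L[6]='g', prepend. Next row=LF[6]=11
Reversed output: gffgefggfeef$

Answer: gffgefggfeef$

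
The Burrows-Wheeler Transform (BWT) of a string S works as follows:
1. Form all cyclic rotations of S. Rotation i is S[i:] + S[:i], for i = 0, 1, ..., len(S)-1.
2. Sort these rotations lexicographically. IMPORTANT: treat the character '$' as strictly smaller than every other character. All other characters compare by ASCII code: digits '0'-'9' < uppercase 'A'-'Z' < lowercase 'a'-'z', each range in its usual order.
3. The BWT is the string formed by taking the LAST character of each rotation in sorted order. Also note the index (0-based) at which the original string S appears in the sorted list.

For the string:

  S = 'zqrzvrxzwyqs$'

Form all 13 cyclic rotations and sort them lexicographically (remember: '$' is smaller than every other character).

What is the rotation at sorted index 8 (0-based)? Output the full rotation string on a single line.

Answer: xzwyqs$zqrzvr

Derivation:
All 13 rotations (rotation i = S[i:]+S[:i]):
  rot[0] = zqrzvrxzwyqs$
  rot[1] = qrzvrxzwyqs$z
  rot[2] = rzvrxzwyqs$zq
  rot[3] = zvrxzwyqs$zqr
  rot[4] = vrxzwyqs$zqrz
  rot[5] = rxzwyqs$zqrzv
  rot[6] = xzwyqs$zqrzvr
  rot[7] = zwyqs$zqrzvrx
  rot[8] = wyqs$zqrzvrxz
  rot[9] = yqs$zqrzvrxzw
  rot[10] = qs$zqrzvrxzwy
  rot[11] = s$zqrzvrxzwyq
  rot[12] = $zqrzvrxzwyqs
Sorted (with $ < everything):
  sorted[0] = $zqrzvrxzwyqs
  sorted[1] = qrzvrxzwyqs$z
  sorted[2] = qs$zqrzvrxzwy
  sorted[3] = rxzwyqs$zqrzv
  sorted[4] = rzvrxzwyqs$zq
  sorted[5] = s$zqrzvrxzwyq
  sorted[6] = vrxzwyqs$zqrz
  sorted[7] = wyqs$zqrzvrxz
  sorted[8] = xzwyqs$zqrzvr
  sorted[9] = yqs$zqrzvrxzw
  sorted[10] = zqrzvrxzwyqs$
  sorted[11] = zvrxzwyqs$zqr
  sorted[12] = zwyqs$zqrzvrx
sorted[8] = xzwyqs$zqrzvr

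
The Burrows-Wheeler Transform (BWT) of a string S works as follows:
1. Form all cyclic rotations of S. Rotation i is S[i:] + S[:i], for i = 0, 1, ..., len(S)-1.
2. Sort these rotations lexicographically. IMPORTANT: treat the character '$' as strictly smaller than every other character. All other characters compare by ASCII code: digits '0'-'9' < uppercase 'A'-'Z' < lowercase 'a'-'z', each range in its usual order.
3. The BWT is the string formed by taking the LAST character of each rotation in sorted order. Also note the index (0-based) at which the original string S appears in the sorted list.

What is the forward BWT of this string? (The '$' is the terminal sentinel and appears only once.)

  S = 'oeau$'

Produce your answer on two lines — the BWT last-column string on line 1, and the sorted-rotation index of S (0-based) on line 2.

Answer: ueo$a
3

Derivation:
All 5 rotations (rotation i = S[i:]+S[:i]):
  rot[0] = oeau$
  rot[1] = eau$o
  rot[2] = au$oe
  rot[3] = u$oea
  rot[4] = $oeau
Sorted (with $ < everything):
  sorted[0] = $oeau  (last char: 'u')
  sorted[1] = au$oe  (last char: 'e')
  sorted[2] = eau$o  (last char: 'o')
  sorted[3] = oeau$  (last char: '$')
  sorted[4] = u$oea  (last char: 'a')
Last column: ueo$a
Original string S is at sorted index 3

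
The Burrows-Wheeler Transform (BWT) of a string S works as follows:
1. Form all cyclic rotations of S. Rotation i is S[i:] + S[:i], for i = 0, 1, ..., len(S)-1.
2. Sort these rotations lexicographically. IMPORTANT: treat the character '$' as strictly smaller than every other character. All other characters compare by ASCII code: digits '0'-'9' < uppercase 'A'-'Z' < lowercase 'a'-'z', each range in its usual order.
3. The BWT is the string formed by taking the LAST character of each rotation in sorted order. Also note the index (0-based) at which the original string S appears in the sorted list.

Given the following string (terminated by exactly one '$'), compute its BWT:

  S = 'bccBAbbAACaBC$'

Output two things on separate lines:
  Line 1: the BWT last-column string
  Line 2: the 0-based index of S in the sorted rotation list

Answer: CbABcaBACbA$cb
11

Derivation:
All 14 rotations (rotation i = S[i:]+S[:i]):
  rot[0] = bccBAbbAACaBC$
  rot[1] = ccBAbbAACaBC$b
  rot[2] = cBAbbAACaBC$bc
  rot[3] = BAbbAACaBC$bcc
  rot[4] = AbbAACaBC$bccB
  rot[5] = bbAACaBC$bccBA
  rot[6] = bAACaBC$bccBAb
  rot[7] = AACaBC$bccBAbb
  rot[8] = ACaBC$bccBAbbA
  rot[9] = CaBC$bccBAbbAA
  rot[10] = aBC$bccBAbbAAC
  rot[11] = BC$bccBAbbAACa
  rot[12] = C$bccBAbbAACaB
  rot[13] = $bccBAbbAACaBC
Sorted (with $ < everything):
  sorted[0] = $bccBAbbAACaBC  (last char: 'C')
  sorted[1] = AACaBC$bccBAbb  (last char: 'b')
  sorted[2] = ACaBC$bccBAbbA  (last char: 'A')
  sorted[3] = AbbAACaBC$bccB  (last char: 'B')
  sorted[4] = BAbbAACaBC$bcc  (last char: 'c')
  sorted[5] = BC$bccBAbbAACa  (last char: 'a')
  sorted[6] = C$bccBAbbAACaB  (last char: 'B')
  sorted[7] = CaBC$bccBAbbAA  (last char: 'A')
  sorted[8] = aBC$bccBAbbAAC  (last char: 'C')
  sorted[9] = bAACaBC$bccBAb  (last char: 'b')
  sorted[10] = bbAACaBC$bccBA  (last char: 'A')
  sorted[11] = bccBAbbAACaBC$  (last char: '$')
  sorted[12] = cBAbbAACaBC$bc  (last char: 'c')
  sorted[13] = ccBAbbAACaBC$b  (last char: 'b')
Last column: CbABcaBACbA$cb
Original string S is at sorted index 11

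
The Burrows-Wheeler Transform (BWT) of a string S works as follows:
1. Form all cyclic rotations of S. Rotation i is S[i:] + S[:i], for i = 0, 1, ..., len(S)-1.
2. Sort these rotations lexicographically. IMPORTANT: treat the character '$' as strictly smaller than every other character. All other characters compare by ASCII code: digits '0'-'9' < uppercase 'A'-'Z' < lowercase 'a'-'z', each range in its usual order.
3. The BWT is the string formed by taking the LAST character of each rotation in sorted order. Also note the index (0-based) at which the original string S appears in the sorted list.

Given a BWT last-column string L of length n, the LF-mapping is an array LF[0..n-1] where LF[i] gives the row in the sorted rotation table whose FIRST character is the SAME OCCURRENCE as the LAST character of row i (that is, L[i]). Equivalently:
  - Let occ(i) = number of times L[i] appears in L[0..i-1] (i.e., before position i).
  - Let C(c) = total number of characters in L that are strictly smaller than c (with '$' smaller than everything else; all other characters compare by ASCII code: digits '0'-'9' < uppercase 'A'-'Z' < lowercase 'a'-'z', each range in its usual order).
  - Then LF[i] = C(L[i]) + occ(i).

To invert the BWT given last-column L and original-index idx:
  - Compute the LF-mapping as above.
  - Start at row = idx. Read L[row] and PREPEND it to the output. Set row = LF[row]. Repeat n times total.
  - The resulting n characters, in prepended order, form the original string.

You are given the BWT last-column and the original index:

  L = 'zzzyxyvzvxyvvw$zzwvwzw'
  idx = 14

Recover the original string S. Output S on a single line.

Answer: yxvyvxwzzzvwyvzwzvwzz$

Derivation:
LF mapping: 15 16 17 12 10 13 1 18 2 11 14 3 4 6 0 19 20 7 5 8 21 9
Walk LF starting at row 14, prepending L[row]:
  step 1: row=14, L[14]='$', prepend. Next row=LF[14]=0
  step 2: row=0, L[0]='z', prepend. Next row=LF[0]=15
  step 3: row=15, L[15]='z', prepend. Next row=LF[15]=19
  step 4: row=19, L[19]='w', prepend. Next row=LF[19]=8
  step 5: row=8, L[8]='v', prepend. Next row=LF[8]=2
  step 6: row=2, L[2]='z', prepend. Next row=LF[2]=17
  step 7: row=17, L[17]='w', prepend. Next row=LF[17]=7
  step 8: row=7, L[7]='z', prepend. Next row=LF[7]=18
  step 9: row=18, L[18]='v', prepend. Next row=LF[18]=5
  step 10: row=5, L[5]='y', prepend. Next row=LF[5]=13
  step 11: row=13, L[13]='w', prepend. Next row=LF[13]=6
  step 12: row=6, L[6]='v', prepend. Next row=LF[6]=1
  step 13: row=1, L[1]='z', prepend. Next row=LF[1]=16
  step 14: row=16, L[16]='z', prepend. Next row=LF[16]=20
  step 15: row=20, L[20]='z', prepend. Next row=LF[20]=21
  step 16: row=21, L[21]='w', prepend. Next row=LF[21]=9
  step 17: row=9, L[9]='x', prepend. Next row=LF[9]=11
  step 18: row=11, L[11]='v', prepend. Next row=LF[11]=3
  step 19: row=3, L[3]='y', prepend. Next row=LF[3]=12
  step 20: row=12, L[12]='v', prepend. Next row=LF[12]=4
  step 21: row=4, L[4]='x', prepend. Next row=LF[4]=10
  step 22: row=10, L[10]='y', prepend. Next row=LF[10]=14
Reversed output: yxvyvxwzzzvwyvzwzvwzz$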